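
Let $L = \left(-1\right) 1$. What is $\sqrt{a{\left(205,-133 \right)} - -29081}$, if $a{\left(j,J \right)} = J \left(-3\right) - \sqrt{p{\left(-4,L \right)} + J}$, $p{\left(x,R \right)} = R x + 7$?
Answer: $\sqrt{29480 - i \sqrt{122}} \approx 171.7 - 0.0322 i$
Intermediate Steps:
$L = -1$
$p{\left(x,R \right)} = 7 + R x$
$a{\left(j,J \right)} = - \sqrt{11 + J} - 3 J$ ($a{\left(j,J \right)} = J \left(-3\right) - \sqrt{\left(7 - -4\right) + J} = - 3 J - \sqrt{\left(7 + 4\right) + J} = - 3 J - \sqrt{11 + J} = - \sqrt{11 + J} - 3 J$)
$\sqrt{a{\left(205,-133 \right)} - -29081} = \sqrt{\left(- \sqrt{11 - 133} - -399\right) - -29081} = \sqrt{\left(- \sqrt{-122} + 399\right) + 29081} = \sqrt{\left(- i \sqrt{122} + 399\right) + 29081} = \sqrt{\left(399 - i \sqrt{122}\right) + 29081} = \sqrt{29480 - i \sqrt{122}}$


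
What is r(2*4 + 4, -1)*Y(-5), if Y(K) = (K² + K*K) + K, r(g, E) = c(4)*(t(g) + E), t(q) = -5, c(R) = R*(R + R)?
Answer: -8640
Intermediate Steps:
c(R) = 2*R² (c(R) = R*(2*R) = 2*R²)
r(g, E) = -160 + 32*E (r(g, E) = (2*4²)*(-5 + E) = (2*16)*(-5 + E) = 32*(-5 + E) = -160 + 32*E)
Y(K) = K + 2*K² (Y(K) = (K² + K²) + K = 2*K² + K = K + 2*K²)
r(2*4 + 4, -1)*Y(-5) = (-160 + 32*(-1))*(-5*(1 + 2*(-5))) = (-160 - 32)*(-5*(1 - 10)) = -(-960)*(-9) = -192*45 = -8640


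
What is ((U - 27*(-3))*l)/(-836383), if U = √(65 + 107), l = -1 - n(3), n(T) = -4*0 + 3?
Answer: 324/836383 + 8*√43/836383 ≈ 0.00045010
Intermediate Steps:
n(T) = 3 (n(T) = 0 + 3 = 3)
l = -4 (l = -1 - 1*3 = -1 - 3 = -4)
U = 2*√43 (U = √172 = 2*√43 ≈ 13.115)
((U - 27*(-3))*l)/(-836383) = ((2*√43 - 27*(-3))*(-4))/(-836383) = ((2*√43 + 81)*(-4))*(-1/836383) = ((81 + 2*√43)*(-4))*(-1/836383) = (-324 - 8*√43)*(-1/836383) = 324/836383 + 8*√43/836383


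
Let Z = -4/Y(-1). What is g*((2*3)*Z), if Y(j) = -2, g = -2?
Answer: -24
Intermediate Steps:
Z = 2 (Z = -4/(-2) = -4*(-1/2) = 2)
g*((2*3)*Z) = -2*2*3*2 = -12*2 = -2*12 = -24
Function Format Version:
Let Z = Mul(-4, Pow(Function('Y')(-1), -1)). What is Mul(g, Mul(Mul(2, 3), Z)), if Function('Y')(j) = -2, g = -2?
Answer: -24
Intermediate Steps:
Z = 2 (Z = Mul(-4, Pow(-2, -1)) = Mul(-4, Rational(-1, 2)) = 2)
Mul(g, Mul(Mul(2, 3), Z)) = Mul(-2, Mul(Mul(2, 3), 2)) = Mul(-2, Mul(6, 2)) = Mul(-2, 12) = -24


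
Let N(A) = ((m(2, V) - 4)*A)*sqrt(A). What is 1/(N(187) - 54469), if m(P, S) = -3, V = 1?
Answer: -54469/2646451014 + 1309*sqrt(187)/2646451014 ≈ -1.3818e-5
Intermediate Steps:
N(A) = -7*A**(3/2) (N(A) = ((-3 - 4)*A)*sqrt(A) = (-7*A)*sqrt(A) = -7*A**(3/2))
1/(N(187) - 54469) = 1/(-1309*sqrt(187) - 54469) = 1/(-54469 - 1309*sqrt(187))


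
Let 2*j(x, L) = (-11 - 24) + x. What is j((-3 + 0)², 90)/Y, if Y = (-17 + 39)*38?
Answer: -13/836 ≈ -0.015550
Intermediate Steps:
j(x, L) = -35/2 + x/2 (j(x, L) = ((-11 - 24) + x)/2 = (-35 + x)/2 = -35/2 + x/2)
Y = 836 (Y = 22*38 = 836)
j((-3 + 0)², 90)/Y = (-35/2 + (-3 + 0)²/2)/836 = (-35/2 + (½)*(-3)²)*(1/836) = (-35/2 + (½)*9)*(1/836) = (-35/2 + 9/2)*(1/836) = -13*1/836 = -13/836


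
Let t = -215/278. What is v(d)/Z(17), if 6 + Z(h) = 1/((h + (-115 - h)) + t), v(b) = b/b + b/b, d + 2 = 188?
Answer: -32185/96694 ≈ -0.33285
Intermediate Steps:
d = 186 (d = -2 + 188 = 186)
v(b) = 2 (v(b) = 1 + 1 = 2)
t = -215/278 (t = -215*1/278 = -215/278 ≈ -0.77338)
Z(h) = -193388/32185 (Z(h) = -6 + 1/((h + (-115 - h)) - 215/278) = -6 + 1/(-115 - 215/278) = -6 + 1/(-32185/278) = -6 - 278/32185 = -193388/32185)
v(d)/Z(17) = 2/(-193388/32185) = 2*(-32185/193388) = -32185/96694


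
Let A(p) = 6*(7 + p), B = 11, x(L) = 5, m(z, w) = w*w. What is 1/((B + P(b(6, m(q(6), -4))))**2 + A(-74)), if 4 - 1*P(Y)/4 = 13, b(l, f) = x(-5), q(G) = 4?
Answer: 1/223 ≈ 0.0044843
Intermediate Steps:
m(z, w) = w**2
b(l, f) = 5
P(Y) = -36 (P(Y) = 16 - 4*13 = 16 - 52 = -36)
A(p) = 42 + 6*p
1/((B + P(b(6, m(q(6), -4))))**2 + A(-74)) = 1/((11 - 36)**2 + (42 + 6*(-74))) = 1/((-25)**2 + (42 - 444)) = 1/(625 - 402) = 1/223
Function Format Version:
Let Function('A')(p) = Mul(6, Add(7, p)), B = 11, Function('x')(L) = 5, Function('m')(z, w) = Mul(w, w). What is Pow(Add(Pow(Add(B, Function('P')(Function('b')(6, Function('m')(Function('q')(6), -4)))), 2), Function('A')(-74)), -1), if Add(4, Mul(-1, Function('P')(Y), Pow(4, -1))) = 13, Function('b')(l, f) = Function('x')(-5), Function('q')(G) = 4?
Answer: Rational(1, 223) ≈ 0.0044843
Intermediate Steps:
Function('m')(z, w) = Pow(w, 2)
Function('b')(l, f) = 5
Function('P')(Y) = -36 (Function('P')(Y) = Add(16, Mul(-4, 13)) = Add(16, -52) = -36)
Function('A')(p) = Add(42, Mul(6, p))
Pow(Add(Pow(Add(B, Function('P')(Function('b')(6, Function('m')(Function('q')(6), -4)))), 2), Function('A')(-74)), -1) = Pow(Add(Pow(Add(11, -36), 2), Add(42, Mul(6, -74))), -1) = Pow(Add(Pow(-25, 2), Add(42, -444)), -1) = Pow(Add(625, -402), -1) = Pow(223, -1) = Rational(1, 223)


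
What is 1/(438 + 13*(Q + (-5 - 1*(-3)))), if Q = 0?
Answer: 1/412 ≈ 0.0024272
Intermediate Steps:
1/(438 + 13*(Q + (-5 - 1*(-3)))) = 1/(438 + 13*(0 + (-5 - 1*(-3)))) = 1/(438 + 13*(0 + (-5 + 3))) = 1/(438 + 13*(0 - 2)) = 1/(438 + 13*(-2)) = 1/(438 - 26) = 1/412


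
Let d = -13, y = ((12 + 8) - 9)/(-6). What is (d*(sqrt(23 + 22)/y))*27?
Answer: 6318*sqrt(5)/11 ≈ 1284.3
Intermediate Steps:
y = -11/6 (y = (20 - 9)*(-1/6) = 11*(-1/6) = -11/6 ≈ -1.8333)
(d*(sqrt(23 + 22)/y))*27 = -13*sqrt(23 + 22)/(-11/6)*27 = -13*sqrt(45)*(-6)/11*27 = -13*3*sqrt(5)*(-6)/11*27 = -(-234)*sqrt(5)/11*27 = (234*sqrt(5)/11)*27 = 6318*sqrt(5)/11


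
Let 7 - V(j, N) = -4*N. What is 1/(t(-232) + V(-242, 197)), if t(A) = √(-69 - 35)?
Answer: 795/632129 - 2*I*√26/632129 ≈ 0.0012577 - 1.6133e-5*I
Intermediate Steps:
V(j, N) = 7 + 4*N (V(j, N) = 7 - (-4)*N = 7 + 4*N)
t(A) = 2*I*√26 (t(A) = √(-104) = 2*I*√26)
1/(t(-232) + V(-242, 197)) = 1/(2*I*√26 + (7 + 4*197)) = 1/(2*I*√26 + (7 + 788)) = 1/(2*I*√26 + 795) = 1/(795 + 2*I*√26)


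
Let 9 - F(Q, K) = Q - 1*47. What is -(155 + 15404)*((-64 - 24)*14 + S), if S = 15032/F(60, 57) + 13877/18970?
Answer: 1472603695457/18970 ≈ 7.7628e+7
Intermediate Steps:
F(Q, K) = 56 - Q (F(Q, K) = 9 - (Q - 1*47) = 9 - (Q - 47) = 9 - (-47 + Q) = 9 + (47 - Q) = 56 - Q)
S = -71275383/18970 (S = 15032/(56 - 1*60) + 13877/18970 = 15032/(56 - 60) + 13877*(1/18970) = 15032/(-4) + 13877/18970 = 15032*(-¼) + 13877/18970 = -3758 + 13877/18970 = -71275383/18970 ≈ -3757.3)
-(155 + 15404)*((-64 - 24)*14 + S) = -(155 + 15404)*((-64 - 24)*14 - 71275383/18970) = -15559*(-88*14 - 71275383/18970) = -15559*(-1232 - 71275383/18970) = -15559*(-94646423)/18970 = -1*(-1472603695457/18970) = 1472603695457/18970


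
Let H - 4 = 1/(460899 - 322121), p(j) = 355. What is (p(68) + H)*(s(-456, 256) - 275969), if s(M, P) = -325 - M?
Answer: -6871304288457/69389 ≈ -9.9026e+7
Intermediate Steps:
H = 555113/138778 (H = 4 + 1/(460899 - 322121) = 4 + 1/138778 = 555113/138778 ≈ 4.0000)
(p(68) + H)*(s(-456, 256) - 275969) = (355 + 555113/138778)*((-325 - 1*(-456)) - 275969) = 49821303*((-325 + 456) - 275969)/138778 = 49821303*(131 - 275969)/138778 = (49821303/138778)*(-275838) = -6871304288457/69389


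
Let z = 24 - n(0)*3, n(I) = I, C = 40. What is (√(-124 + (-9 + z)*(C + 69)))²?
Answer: 1511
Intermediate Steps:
z = 24 (z = 24 - 0*3 = 24 - 1*0 = 24 + 0 = 24)
(√(-124 + (-9 + z)*(C + 69)))² = (√(-124 + (-9 + 24)*(40 + 69)))² = (√(-124 + 15*109))² = (√(-124 + 1635))² = (√1511)² = 1511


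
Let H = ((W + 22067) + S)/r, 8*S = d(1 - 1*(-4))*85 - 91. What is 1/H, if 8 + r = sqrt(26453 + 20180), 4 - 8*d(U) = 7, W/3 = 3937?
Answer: -512/2167209 + 64*sqrt(46633)/2167209 ≈ 0.0061409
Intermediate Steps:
W = 11811 (W = 3*3937 = 11811)
d(U) = -3/8 (d(U) = 1/2 - 1/8*7 = 1/2 - 7/8 = -3/8)
r = -8 + sqrt(46633) (r = -8 + sqrt(26453 + 20180) = -8 + sqrt(46633) ≈ 207.95)
S = -983/64 (S = (-3/8*85 - 91)/8 = (-255/8 - 91)/8 = (1/8)*(-983/8) = -983/64 ≈ -15.359)
H = 2167209/(64*(-8 + sqrt(46633))) (H = ((11811 + 22067) - 983/64)/(-8 + sqrt(46633)) = (33878 - 983/64)/(-8 + sqrt(46633)) = 2167209/(64*(-8 + sqrt(46633))) ≈ 162.84)
1/H = 1/(722403/124184 + 722403*sqrt(46633)/993472)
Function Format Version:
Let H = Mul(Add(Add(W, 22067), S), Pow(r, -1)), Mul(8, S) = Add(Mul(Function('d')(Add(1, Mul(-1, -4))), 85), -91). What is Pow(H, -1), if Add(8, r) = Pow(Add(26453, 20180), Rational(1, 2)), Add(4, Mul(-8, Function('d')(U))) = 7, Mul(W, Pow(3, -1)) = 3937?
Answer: Add(Rational(-512, 2167209), Mul(Rational(64, 2167209), Pow(46633, Rational(1, 2)))) ≈ 0.0061409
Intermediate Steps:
W = 11811 (W = Mul(3, 3937) = 11811)
Function('d')(U) = Rational(-3, 8) (Function('d')(U) = Add(Rational(1, 2), Mul(Rational(-1, 8), 7)) = Add(Rational(1, 2), Rational(-7, 8)) = Rational(-3, 8))
r = Add(-8, Pow(46633, Rational(1, 2))) (r = Add(-8, Pow(Add(26453, 20180), Rational(1, 2))) = Add(-8, Pow(46633, Rational(1, 2))) ≈ 207.95)
S = Rational(-983, 64) (S = Mul(Rational(1, 8), Add(Mul(Rational(-3, 8), 85), -91)) = Mul(Rational(1, 8), Add(Rational(-255, 8), -91)) = Mul(Rational(1, 8), Rational(-983, 8)) = Rational(-983, 64) ≈ -15.359)
H = Mul(Rational(2167209, 64), Pow(Add(-8, Pow(46633, Rational(1, 2))), -1)) (H = Mul(Add(Add(11811, 22067), Rational(-983, 64)), Pow(Add(-8, Pow(46633, Rational(1, 2))), -1)) = Mul(Add(33878, Rational(-983, 64)), Pow(Add(-8, Pow(46633, Rational(1, 2))), -1)) = Mul(Rational(2167209, 64), Pow(Add(-8, Pow(46633, Rational(1, 2))), -1)) ≈ 162.84)
Pow(H, -1) = Pow(Add(Rational(722403, 124184), Mul(Rational(722403, 993472), Pow(46633, Rational(1, 2)))), -1)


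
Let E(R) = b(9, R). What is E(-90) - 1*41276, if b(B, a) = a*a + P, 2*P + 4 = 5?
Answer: -66351/2 ≈ -33176.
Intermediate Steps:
P = ½ (P = -2 + (½)*5 = -2 + 5/2 = ½ ≈ 0.50000)
b(B, a) = ½ + a² (b(B, a) = a*a + ½ = a² + ½ = ½ + a²)
E(R) = ½ + R²
E(-90) - 1*41276 = (½ + (-90)²) - 1*41276 = (½ + 8100) - 41276 = 16201/2 - 41276 = -66351/2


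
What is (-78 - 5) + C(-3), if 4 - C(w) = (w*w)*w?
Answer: -52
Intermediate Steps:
C(w) = 4 - w³ (C(w) = 4 - w*w*w = 4 - w²*w = 4 - w³)
(-78 - 5) + C(-3) = (-78 - 5) + (4 - 1*(-3)³) = -83 + (4 - 1*(-27)) = -83 + (4 + 27) = -83 + 31 = -52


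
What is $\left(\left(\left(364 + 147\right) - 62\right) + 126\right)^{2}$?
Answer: $330625$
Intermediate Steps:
$\left(\left(\left(364 + 147\right) - 62\right) + 126\right)^{2} = \left(\left(511 - 62\right) + 126\right)^{2} = \left(449 + 126\right)^{2} = 575^{2} = 330625$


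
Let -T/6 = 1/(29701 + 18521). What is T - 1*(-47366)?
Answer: 380680541/8037 ≈ 47366.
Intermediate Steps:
T = -1/8037 (T = -6/(29701 + 18521) = -6/48222 = -6*1/48222 = -1/8037 ≈ -0.00012442)
T - 1*(-47366) = -1/8037 - 1*(-47366) = -1/8037 + 47366 = 380680541/8037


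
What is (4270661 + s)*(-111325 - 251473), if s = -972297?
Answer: -1196639862472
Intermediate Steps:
(4270661 + s)*(-111325 - 251473) = (4270661 - 972297)*(-111325 - 251473) = 3298364*(-362798) = -1196639862472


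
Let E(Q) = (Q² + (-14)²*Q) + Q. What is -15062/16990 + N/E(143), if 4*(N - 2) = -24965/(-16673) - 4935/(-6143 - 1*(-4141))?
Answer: -1396713203656907/1575607748846560 ≈ -0.88646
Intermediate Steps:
E(Q) = Q² + 197*Q (E(Q) = (Q² + 196*Q) + Q = Q² + 197*Q)
N = 57042279/19073912 (N = 2 + (-24965/(-16673) - 4935/(-6143 - 1*(-4141)))/4 = 2 + (-24965*(-1/16673) - 4935/(-6143 + 4141))/4 = 2 + (24965/16673 - 4935/(-2002))/4 = 2 + (24965/16673 - 4935*(-1/2002))/4 = 2 + (24965/16673 + 705/286)/4 = 2 + (¼)*(18894455/4768478) = 2 + 18894455/19073912 = 57042279/19073912 ≈ 2.9906)
-15062/16990 + N/E(143) = -15062/16990 + 57042279/(19073912*((143*(197 + 143)))) = -15062*1/16990 + 57042279/(19073912*((143*340))) = -7531/8495 + (57042279/19073912)/48620 = -7531/8495 + (57042279/19073912)*(1/48620) = -7531/8495 + 57042279/927373601440 = -1396713203656907/1575607748846560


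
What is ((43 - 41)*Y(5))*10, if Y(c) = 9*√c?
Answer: 180*√5 ≈ 402.49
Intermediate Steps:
((43 - 41)*Y(5))*10 = ((43 - 41)*(9*√5))*10 = (2*(9*√5))*10 = (18*√5)*10 = 180*√5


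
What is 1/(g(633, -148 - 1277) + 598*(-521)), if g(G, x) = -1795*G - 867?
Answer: -1/1448660 ≈ -6.9029e-7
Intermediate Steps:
g(G, x) = -867 - 1795*G
1/(g(633, -148 - 1277) + 598*(-521)) = 1/((-867 - 1795*633) + 598*(-521)) = 1/((-867 - 1136235) - 311558) = 1/(-1137102 - 311558) = 1/(-1448660) = -1/1448660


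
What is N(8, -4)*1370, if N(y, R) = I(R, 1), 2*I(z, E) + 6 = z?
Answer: -6850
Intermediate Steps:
I(z, E) = -3 + z/2
N(y, R) = -3 + R/2
N(8, -4)*1370 = (-3 + (½)*(-4))*1370 = (-3 - 2)*1370 = -5*1370 = -6850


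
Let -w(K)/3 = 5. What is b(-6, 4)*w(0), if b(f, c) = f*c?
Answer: 360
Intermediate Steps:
w(K) = -15 (w(K) = -3*5 = -15)
b(f, c) = c*f
b(-6, 4)*w(0) = (4*(-6))*(-15) = -24*(-15) = 360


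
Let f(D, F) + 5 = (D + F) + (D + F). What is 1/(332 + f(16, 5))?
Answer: 1/369 ≈ 0.0027100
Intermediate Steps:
f(D, F) = -5 + 2*D + 2*F (f(D, F) = -5 + ((D + F) + (D + F)) = -5 + (2*D + 2*F) = -5 + 2*D + 2*F)
1/(332 + f(16, 5)) = 1/(332 + (-5 + 2*16 + 2*5)) = 1/(332 + (-5 + 32 + 10)) = 1/(332 + 37) = 1/369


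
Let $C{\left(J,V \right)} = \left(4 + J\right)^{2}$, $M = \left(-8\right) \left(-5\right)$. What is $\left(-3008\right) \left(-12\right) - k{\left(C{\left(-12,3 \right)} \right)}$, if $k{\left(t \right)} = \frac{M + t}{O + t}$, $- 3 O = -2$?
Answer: $\frac{3501156}{97} \approx 36094.0$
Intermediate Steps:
$M = 40$
$O = \frac{2}{3}$ ($O = \left(- \frac{1}{3}\right) \left(-2\right) = \frac{2}{3} \approx 0.66667$)
$k{\left(t \right)} = \frac{40 + t}{\frac{2}{3} + t}$
$\left(-3008\right) \left(-12\right) - k{\left(C{\left(-12,3 \right)} \right)} = \left(-3008\right) \left(-12\right) - \frac{3 \left(40 + \left(4 - 12\right)^{2}\right)}{2 + 3 \left(4 - 12\right)^{2}} = 36096 - \frac{3 \left(40 + \left(-8\right)^{2}\right)}{2 + 3 \left(-8\right)^{2}} = 36096 - \frac{3 \left(40 + 64\right)}{2 + 3 \cdot 64} = 36096 - 3 \frac{1}{2 + 192} \cdot 104 = 36096 - 3 \cdot \frac{1}{194} \cdot 104 = 36096 - \frac{156}{97} = \frac{3501156}{97}$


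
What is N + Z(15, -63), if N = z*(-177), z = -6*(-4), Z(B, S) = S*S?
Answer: -279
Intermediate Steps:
Z(B, S) = S²
z = 24
N = -4248 (N = 24*(-177) = -4248)
N + Z(15, -63) = -4248 + (-63)² = -4248 + 3969 = -279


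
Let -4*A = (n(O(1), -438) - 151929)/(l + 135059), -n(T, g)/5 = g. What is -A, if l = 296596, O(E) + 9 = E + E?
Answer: -49913/575540 ≈ -0.086724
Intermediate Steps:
O(E) = -9 + 2*E (O(E) = -9 + (E + E) = -9 + 2*E)
n(T, g) = -5*g
A = 49913/575540 (A = -(-5*(-438) - 151929)/(4*(296596 + 135059)) = -(2190 - 151929)/(4*431655) = -(-149739)/(4*431655) = -¼*(-49913/143885) = 49913/575540 ≈ 0.086724)
-A = -1*49913/575540 = -49913/575540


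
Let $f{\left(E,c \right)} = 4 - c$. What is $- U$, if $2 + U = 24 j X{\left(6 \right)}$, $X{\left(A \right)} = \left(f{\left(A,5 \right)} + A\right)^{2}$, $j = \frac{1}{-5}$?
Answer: $122$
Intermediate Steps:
$j = - \frac{1}{5} \approx -0.2$
$X{\left(A \right)} = \left(-1 + A\right)^{2}$ ($X{\left(A \right)} = \left(\left(4 - 5\right) + A\right)^{2} = \left(-1 + A\right)^{2}$)
$U = -122$ ($U = -2 + 24 \left(- \frac{1}{5}\right) \left(-1 + 6\right)^{2} = -2 - \frac{24 \cdot 5^{2}}{5} = -2 - 120 = -122$)
$- U = \left(-1\right) \left(-122\right) = 122$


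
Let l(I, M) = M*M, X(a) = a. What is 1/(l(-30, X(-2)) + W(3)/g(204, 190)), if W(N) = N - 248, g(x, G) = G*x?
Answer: 7752/30959 ≈ 0.25040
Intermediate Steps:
l(I, M) = M**2
W(N) = -248 + N
1/(l(-30, X(-2)) + W(3)/g(204, 190)) = 1/((-2)**2 + (-248 + 3)/((190*204))) = 1/(4 - 245/38760) = 1/(4 - 245*1/38760) = 1/(4 - 49/7752) = 1/(30959/7752) = 7752/30959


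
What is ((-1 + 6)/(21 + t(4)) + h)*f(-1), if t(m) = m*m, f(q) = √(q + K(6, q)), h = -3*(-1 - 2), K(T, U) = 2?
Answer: 338/37 ≈ 9.1351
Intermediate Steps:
h = 9 (h = -3*(-3) = 9)
f(q) = √(2 + q) (f(q) = √(q + 2) = √(2 + q))
t(m) = m²
((-1 + 6)/(21 + t(4)) + h)*f(-1) = ((-1 + 6)/(21 + 4²) + 9)*√(2 - 1) = (5/(21 + 16) + 9)*√1 = (5/37 + 9)*1 = (338/37)*1 = 338/37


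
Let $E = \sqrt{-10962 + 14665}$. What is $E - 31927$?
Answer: $-31927 + 23 \sqrt{7} \approx -31866.0$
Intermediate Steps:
$E = 23 \sqrt{7}$ ($E = \sqrt{3703} = 23 \sqrt{7} \approx 60.852$)
$E - 31927 = 23 \sqrt{7} - 31927 = -31927 + 23 \sqrt{7}$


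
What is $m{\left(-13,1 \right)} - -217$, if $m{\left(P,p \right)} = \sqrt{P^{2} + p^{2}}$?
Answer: $217 + \sqrt{170} \approx 230.04$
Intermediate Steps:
$m{\left(-13,1 \right)} - -217 = \sqrt{\left(-13\right)^{2} + 1^{2}} - -217 = \sqrt{169 + 1} + 217 = \sqrt{170} + 217 = 217 + \sqrt{170}$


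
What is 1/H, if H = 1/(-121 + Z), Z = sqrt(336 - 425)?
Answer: -121 + I*sqrt(89) ≈ -121.0 + 9.434*I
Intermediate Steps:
Z = I*sqrt(89) (Z = sqrt(-89) = I*sqrt(89) ≈ 9.434*I)
H = 1/(-121 + I*sqrt(89)) ≈ -0.0082145 - 0.00064046*I
1/H = 1/(-121/14730 - I*sqrt(89)/14730)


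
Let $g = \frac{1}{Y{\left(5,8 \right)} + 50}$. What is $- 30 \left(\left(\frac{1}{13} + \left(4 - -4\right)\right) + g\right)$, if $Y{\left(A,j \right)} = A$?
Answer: $- \frac{34728}{143} \approx -242.85$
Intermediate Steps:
$g = \frac{1}{55}$ ($g = \frac{1}{5 + 50} = \frac{1}{55} \approx 0.018182$)
$- 30 \left(\left(\frac{1}{13} + \left(4 - -4\right)\right) + g\right) = - 30 \left(\left(\frac{1}{13} + \left(4 - -4\right)\right) + \frac{1}{55}\right) = - 30 \left(\left(\frac{1}{13} + \left(4 + 4\right)\right) + \frac{1}{55}\right) = - 30 \left(\left(\frac{1}{13} + 8\right) + \frac{1}{55}\right) = - 30 \left(\frac{105}{13} + \frac{1}{55}\right) = \left(-30\right) \frac{5788}{715} = - \frac{34728}{143}$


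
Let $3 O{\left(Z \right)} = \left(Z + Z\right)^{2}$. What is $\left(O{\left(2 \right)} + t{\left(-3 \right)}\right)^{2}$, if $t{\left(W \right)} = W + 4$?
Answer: $\frac{361}{9} \approx 40.111$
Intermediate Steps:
$O{\left(Z \right)} = \frac{4 Z^{2}}{3}$ ($O{\left(Z \right)} = \frac{\left(Z + Z\right)^{2}}{3} = \frac{\left(2 Z\right)^{2}}{3} = \frac{4 Z^{2}}{3}$)
$t{\left(W \right)} = 4 + W$
$\left(O{\left(2 \right)} + t{\left(-3 \right)}\right)^{2} = \left(\frac{4 \cdot 2^{2}}{3} + \left(4 - 3\right)\right)^{2} = \left(\frac{4}{3} \cdot 4 + 1\right)^{2} = \left(\frac{16}{3} + 1\right)^{2} = \left(\frac{19}{3}\right)^{2} = \frac{361}{9}$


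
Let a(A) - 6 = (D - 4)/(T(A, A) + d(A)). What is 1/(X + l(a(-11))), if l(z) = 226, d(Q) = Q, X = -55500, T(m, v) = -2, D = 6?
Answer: -1/55274 ≈ -1.8092e-5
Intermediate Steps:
a(A) = 6 + 2/(-2 + A) (a(A) = 6 + (6 - 4)/(-2 + A) = 6 + 2/(-2 + A))
1/(X + l(a(-11))) = 1/(-55500 + 226) = 1/(-55274) = -1/55274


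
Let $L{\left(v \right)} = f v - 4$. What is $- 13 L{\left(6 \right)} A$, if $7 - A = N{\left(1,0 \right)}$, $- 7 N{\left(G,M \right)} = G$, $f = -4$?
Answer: $2600$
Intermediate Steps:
$L{\left(v \right)} = -4 - 4 v$ ($L{\left(v \right)} = - 4 v - 4 = -4 - 4 v$)
$N{\left(G,M \right)} = - \frac{G}{7}$
$A = \frac{50}{7}$ ($A = 7 - \left(- \frac{1}{7}\right) 1 = 7 - - \frac{1}{7} = 7 + \frac{1}{7} = \frac{50}{7} \approx 7.1429$)
$- 13 L{\left(6 \right)} A = - 13 \left(-4 - 24\right) \frac{50}{7} = \left(-13\right) \left(-28\right) \frac{50}{7} = 364 \cdot \frac{50}{7} = 2600$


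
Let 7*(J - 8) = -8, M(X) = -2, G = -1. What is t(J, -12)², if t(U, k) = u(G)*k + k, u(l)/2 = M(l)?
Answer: 1296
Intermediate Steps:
J = 48/7 (J = 8 + (⅐)*(-8) = 8 - 8/7 = 48/7 ≈ 6.8571)
u(l) = -4 (u(l) = 2*(-2) = -4)
t(U, k) = -3*k (t(U, k) = -4*k + k = -3*k)
t(J, -12)² = (-3*(-12))² = 36² = 1296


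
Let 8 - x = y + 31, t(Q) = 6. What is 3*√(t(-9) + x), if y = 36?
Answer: 3*I*√53 ≈ 21.84*I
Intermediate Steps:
x = -59 (x = 8 - (36 + 31) = 8 - 1*67 = 8 - 67 = -59)
3*√(t(-9) + x) = 3*√(6 - 59) = 3*√(-53) = 3*(I*√53) = 3*I*√53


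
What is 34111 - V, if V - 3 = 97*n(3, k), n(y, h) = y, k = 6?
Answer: 33817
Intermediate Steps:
V = 294 (V = 3 + 97*3 = 3 + 291 = 294)
34111 - V = 34111 - 1*294 = 34111 - 294 = 33817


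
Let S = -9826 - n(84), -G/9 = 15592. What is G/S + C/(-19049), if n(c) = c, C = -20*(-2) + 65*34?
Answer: 1325405286/94387795 ≈ 14.042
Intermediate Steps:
C = 2250 (C = 40 + 2210 = 2250)
G = -140328 (G = -9*15592 = -140328)
S = -9910 (S = -9826 - 1*84 = -9826 - 84 = -9910)
G/S + C/(-19049) = -140328/(-9910) + 2250/(-19049) = -140328*(-1/9910) + 2250*(-1/19049) = 70164/4955 - 2250/19049 = 1325405286/94387795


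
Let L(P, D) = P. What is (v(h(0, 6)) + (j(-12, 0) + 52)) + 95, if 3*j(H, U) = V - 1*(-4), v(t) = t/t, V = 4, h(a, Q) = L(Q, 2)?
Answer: 452/3 ≈ 150.67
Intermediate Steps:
h(a, Q) = Q
v(t) = 1
j(H, U) = 8/3 (j(H, U) = (4 - 1*(-4))/3 = (4 + 4)/3 = (1/3)*8 = 8/3)
(v(h(0, 6)) + (j(-12, 0) + 52)) + 95 = (1 + (8/3 + 52)) + 95 = (1 + 164/3) + 95 = 167/3 + 95 = 452/3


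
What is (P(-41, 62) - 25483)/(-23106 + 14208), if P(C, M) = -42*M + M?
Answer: 28025/8898 ≈ 3.1496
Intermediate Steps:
P(C, M) = -41*M
(P(-41, 62) - 25483)/(-23106 + 14208) = (-41*62 - 25483)/(-23106 + 14208) = (-2542 - 25483)/(-8898) = -28025*(-1/8898) = 28025/8898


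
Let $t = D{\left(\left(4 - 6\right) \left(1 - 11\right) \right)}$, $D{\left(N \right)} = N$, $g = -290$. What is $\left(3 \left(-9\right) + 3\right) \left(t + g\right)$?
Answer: $6480$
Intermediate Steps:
$t = 20$ ($t = \left(4 - 6\right) \left(1 - 11\right) = \left(-2\right) \left(-10\right) = 20$)
$\left(3 \left(-9\right) + 3\right) \left(t + g\right) = \left(3 \left(-9\right) + 3\right) \left(20 - 290\right) = \left(-27 + 3\right) \left(-270\right) = \left(-24\right) \left(-270\right) = 6480$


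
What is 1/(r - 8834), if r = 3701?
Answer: -1/5133 ≈ -0.00019482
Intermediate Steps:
1/(r - 8834) = 1/(3701 - 8834) = 1/(-5133) = -1/5133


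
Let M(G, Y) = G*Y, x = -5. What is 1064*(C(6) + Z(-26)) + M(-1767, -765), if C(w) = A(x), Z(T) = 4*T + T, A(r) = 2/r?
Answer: 6065047/5 ≈ 1.2130e+6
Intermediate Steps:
Z(T) = 5*T
C(w) = -⅖ (C(w) = 2/(-5) = 2*(-⅕) = -⅖)
1064*(C(6) + Z(-26)) + M(-1767, -765) = 1064*(-⅖ + 5*(-26)) - 1767*(-765) = 1064*(-⅖ - 130) + 1351755 = 1064*(-652/5) + 1351755 = -693728/5 + 1351755 = 6065047/5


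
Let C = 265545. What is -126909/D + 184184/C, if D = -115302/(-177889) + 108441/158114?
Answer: -45136461441024886922/474457110076665 ≈ -95133.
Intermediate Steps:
D = 37521321477/28126741346 (D = -115302*(-1/177889) + 108441*(1/158114) = 115302/177889 + 108441/158114 = 37521321477/28126741346 ≈ 1.3340)
-126909/D + 184184/C = -126909/37521321477/28126741346 + 184184/265545 = -126909*28126741346/37521321477 + 184184*(1/265545) = -1189845539159838/12507107159 + 26312/37935 = -45136461441024886922/474457110076665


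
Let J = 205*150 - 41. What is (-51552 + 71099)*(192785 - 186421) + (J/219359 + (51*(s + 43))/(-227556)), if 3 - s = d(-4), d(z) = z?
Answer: 147844353561279833/1188487062 ≈ 1.2440e+8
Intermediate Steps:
s = 7 (s = 3 - 1*(-4) = 3 + 4 = 7)
J = 30709 (J = 30750 - 41 = 30709)
(-51552 + 71099)*(192785 - 186421) + (J/219359 + (51*(s + 43))/(-227556)) = (-51552 + 71099)*(192785 - 186421) + (30709/219359 + (51*(7 + 43))/(-227556)) = 19547*6364 + (30709*(1/219359) + (51*50)*(-1/227556)) = 124397108 + (4387/31337 + 2550*(-1/227556)) = 124397108 + (4387/31337 - 425/37926) = 124397108 + 153063137/1188487062 = 147844353561279833/1188487062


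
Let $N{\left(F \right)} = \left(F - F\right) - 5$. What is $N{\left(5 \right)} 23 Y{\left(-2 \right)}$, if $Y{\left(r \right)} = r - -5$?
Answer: $-345$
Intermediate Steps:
$N{\left(F \right)} = -5$ ($N{\left(F \right)} = 0 - 5 = -5$)
$Y{\left(r \right)} = 5 + r$ ($Y{\left(r \right)} = r + 5 = 5 + r$)
$N{\left(5 \right)} 23 Y{\left(-2 \right)} = \left(-5\right) 23 \left(5 - 2\right) = \left(-115\right) 3 = -345$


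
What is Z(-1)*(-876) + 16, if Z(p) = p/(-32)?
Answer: -91/8 ≈ -11.375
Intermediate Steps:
Z(p) = -p/32 (Z(p) = p*(-1/32) = -p/32)
Z(-1)*(-876) + 16 = -1/32*(-1)*(-876) + 16 = (1/32)*(-876) + 16 = -219/8 + 16 = -91/8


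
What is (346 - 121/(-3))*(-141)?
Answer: -54473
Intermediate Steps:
(346 - 121/(-3))*(-141) = (346 - 121*(-1/3))*(-141) = (346 + 121/3)*(-141) = (1159/3)*(-141) = -54473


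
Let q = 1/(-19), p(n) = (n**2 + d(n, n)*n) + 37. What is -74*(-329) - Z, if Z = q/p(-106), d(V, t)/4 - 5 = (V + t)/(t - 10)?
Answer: 112389291939/4616335 ≈ 24346.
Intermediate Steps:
d(V, t) = 20 + 4*(V + t)/(-10 + t) (d(V, t) = 20 + 4*((V + t)/(t - 10)) = 20 + 4*((V + t)/(-10 + t)) = 20 + 4*(V + t)/(-10 + t))
p(n) = 37 + n**2 + 4*n*(-50 + 7*n)/(-10 + n) (p(n) = (n**2 + (4*(-50 + n + 6*n)/(-10 + n))*n) + 37 = (n**2 + (4*(-50 + 7*n)/(-10 + n))*n) + 37 = (n**2 + 4*n*(-50 + 7*n)/(-10 + n)) + 37 = 37 + n**2 + 4*n*(-50 + 7*n)/(-10 + n))
q = -1/19 ≈ -0.052632
Z = -29/4616335 (Z = -(-10 - 106)/(-370 + (-106)**3 - 163*(-106) + 18*(-106)**2)/19 = -(-116/(-370 - 1191016 + 17278 + 18*11236))/19 = -(-116/(-370 - 1191016 + 17278 + 202248))/19 = -1/(19*((-1/116*(-971860)))) = -1/(19*242965/29) = -1/19*29/242965 = -29/4616335 ≈ -6.2820e-6)
-74*(-329) - Z = -74*(-329) - 1*(-29/4616335) = 24346 + 29/4616335 = 112389291939/4616335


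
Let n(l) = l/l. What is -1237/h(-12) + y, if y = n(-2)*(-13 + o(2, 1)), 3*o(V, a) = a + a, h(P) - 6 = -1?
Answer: -3896/15 ≈ -259.73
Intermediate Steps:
n(l) = 1
h(P) = 5 (h(P) = 6 - 1 = 5)
o(V, a) = 2*a/3 (o(V, a) = (a + a)/3 = (2*a)/3 = 2*a/3)
y = -37/3 (y = 1*(-13 + (⅔)*1) = 1*(-13 + ⅔) = 1*(-37/3) = -37/3 ≈ -12.333)
-1237/h(-12) + y = -1237/5 - 37/3 = -3896/15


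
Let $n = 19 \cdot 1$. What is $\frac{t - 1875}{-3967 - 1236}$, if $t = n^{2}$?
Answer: $\frac{1514}{5203} \approx 0.29099$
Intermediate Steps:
$n = 19$
$t = 361$ ($t = 19^{2} = 361$)
$\frac{t - 1875}{-3967 - 1236} = \frac{361 - 1875}{-3967 - 1236} = \frac{361 - 1875}{-5203} = \left(-1514\right) \left(- \frac{1}{5203}\right) = \frac{1514}{5203}$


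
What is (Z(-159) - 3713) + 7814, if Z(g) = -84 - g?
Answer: 4176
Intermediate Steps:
(Z(-159) - 3713) + 7814 = ((-84 - 1*(-159)) - 3713) + 7814 = ((-84 + 159) - 3713) + 7814 = (75 - 3713) + 7814 = -3638 + 7814 = 4176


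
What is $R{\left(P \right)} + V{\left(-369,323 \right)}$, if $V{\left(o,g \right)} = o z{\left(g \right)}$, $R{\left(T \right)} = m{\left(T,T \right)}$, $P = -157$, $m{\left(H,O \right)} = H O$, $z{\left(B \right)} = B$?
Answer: $-94538$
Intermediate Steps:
$R{\left(T \right)} = T^{2}$ ($R{\left(T \right)} = T T = T^{2}$)
$V{\left(o,g \right)} = g o$ ($V{\left(o,g \right)} = o g = g o$)
$R{\left(P \right)} + V{\left(-369,323 \right)} = \left(-157\right)^{2} + 323 \left(-369\right) = 24649 - 119187 = -94538$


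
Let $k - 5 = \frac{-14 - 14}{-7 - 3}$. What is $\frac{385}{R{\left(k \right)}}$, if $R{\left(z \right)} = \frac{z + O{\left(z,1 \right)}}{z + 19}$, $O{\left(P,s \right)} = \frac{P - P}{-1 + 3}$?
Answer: $\frac{51590}{39} \approx 1322.8$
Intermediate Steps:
$k = \frac{39}{5}$ ($k = 5 + \frac{-14 - 14}{-7 - 3} = 5 - \frac{28}{-10} = 5 - - \frac{14}{5} = 5 + \frac{14}{5} = \frac{39}{5} \approx 7.8$)
$O{\left(P,s \right)} = 0$ ($O{\left(P,s \right)} = \frac{0}{2} = 0 \cdot \frac{1}{2} = 0$)
$R{\left(z \right)} = \frac{z}{19 + z}$ ($R{\left(z \right)} = \frac{z + 0}{z + 19} = \frac{z}{19 + z}$)
$\frac{385}{R{\left(k \right)}} = \frac{385}{\frac{39}{5} \frac{1}{19 + \frac{39}{5}}} = \frac{385}{\frac{39}{5} \frac{1}{\frac{134}{5}}} = \frac{385}{\frac{39}{5} \cdot \frac{5}{134}} = \frac{385}{\frac{39}{134}} = 385 \cdot \frac{134}{39} = \frac{51590}{39}$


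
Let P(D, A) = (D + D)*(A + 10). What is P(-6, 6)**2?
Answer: 36864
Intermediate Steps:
P(D, A) = 2*D*(10 + A) (P(D, A) = (2*D)*(10 + A) = 2*D*(10 + A))
P(-6, 6)**2 = (2*(-6)*(10 + 6))**2 = (2*(-6)*16)**2 = (-192)**2 = 36864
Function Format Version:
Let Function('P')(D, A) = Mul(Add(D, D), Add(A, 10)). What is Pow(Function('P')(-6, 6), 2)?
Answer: 36864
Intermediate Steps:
Function('P')(D, A) = Mul(2, D, Add(10, A)) (Function('P')(D, A) = Mul(Mul(2, D), Add(10, A)) = Mul(2, D, Add(10, A)))
Pow(Function('P')(-6, 6), 2) = Pow(Mul(2, -6, Add(10, 6)), 2) = Pow(Mul(2, -6, 16), 2) = Pow(-192, 2) = 36864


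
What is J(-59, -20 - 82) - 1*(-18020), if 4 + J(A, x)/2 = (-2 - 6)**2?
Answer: 18140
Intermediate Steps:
J(A, x) = 120 (J(A, x) = -8 + 2*(-2 - 6)**2 = -8 + 2*(-8)**2 = -8 + 2*64 = -8 + 128 = 120)
J(-59, -20 - 82) - 1*(-18020) = 120 - 1*(-18020) = 120 + 18020 = 18140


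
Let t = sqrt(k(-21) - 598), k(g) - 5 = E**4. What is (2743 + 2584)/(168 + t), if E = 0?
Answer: 894936/28817 - 5327*I*sqrt(593)/28817 ≈ 31.056 - 4.5015*I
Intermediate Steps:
k(g) = 5 (k(g) = 5 + 0**4 = 5 + 0 = 5)
t = I*sqrt(593) (t = sqrt(5 - 598) = sqrt(-593) = I*sqrt(593) ≈ 24.352*I)
(2743 + 2584)/(168 + t) = (2743 + 2584)/(168 + I*sqrt(593)) = 5327/(168 + I*sqrt(593))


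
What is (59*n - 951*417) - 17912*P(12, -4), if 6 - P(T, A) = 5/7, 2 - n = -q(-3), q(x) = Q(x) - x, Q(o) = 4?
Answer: -3434996/7 ≈ -4.9071e+5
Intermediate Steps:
q(x) = 4 - x
n = 9 (n = 2 - (-1)*(4 - 1*(-3)) = 2 - (-1)*(4 + 3) = 2 - (-1)*7 = 2 - 1*(-7) = 2 + 7 = 9)
P(T, A) = 37/7 (P(T, A) = 6 - 5/7 = 37/7)
(59*n - 951*417) - 17912*P(12, -4) = (59*9 - 951*417) - 17912*37/7 = (531 - 396567) - 1*662744/7 = -396036 - 662744/7 = -3434996/7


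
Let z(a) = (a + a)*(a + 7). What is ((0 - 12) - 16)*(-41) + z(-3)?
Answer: 1124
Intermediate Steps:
z(a) = 2*a*(7 + a) (z(a) = (2*a)*(7 + a) = 2*a*(7 + a))
((0 - 12) - 16)*(-41) + z(-3) = ((0 - 12) - 16)*(-41) + 2*(-3)*(7 - 3) = (-12 - 16)*(-41) + 2*(-3)*4 = -28*(-41) - 24 = 1148 - 24 = 1124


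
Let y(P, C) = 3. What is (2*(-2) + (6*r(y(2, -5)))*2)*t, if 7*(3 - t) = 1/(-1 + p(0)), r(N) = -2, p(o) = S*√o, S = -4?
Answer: -88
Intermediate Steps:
p(o) = -4*√o
t = 22/7 (t = 3 - 1/(7*(-1 - 4*√0)) = 3 - 1/(7*(-1 - 4*0)) = 3 - 1/(7*(-1 + 0)) = 3 - ⅐/(-1) = 3 - ⅐*(-1) = 3 + ⅐ = 22/7 ≈ 3.1429)
(2*(-2) + (6*r(y(2, -5)))*2)*t = (2*(-2) + (6*(-2))*2)*(22/7) = (-4 - 12*2)*(22/7) = (-4 - 24)*(22/7) = -28*22/7 = -88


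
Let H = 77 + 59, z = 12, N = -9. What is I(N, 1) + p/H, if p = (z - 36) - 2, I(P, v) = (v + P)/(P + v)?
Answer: 55/68 ≈ 0.80882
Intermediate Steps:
I(P, v) = 1 (I(P, v) = (P + v)/(P + v) = 1)
H = 136
p = -26 (p = (12 - 36) - 2 = -24 - 2 = -26)
I(N, 1) + p/H = 1 - 26/136 = 1 + (1/136)*(-26) = 1 - 13/68 = 55/68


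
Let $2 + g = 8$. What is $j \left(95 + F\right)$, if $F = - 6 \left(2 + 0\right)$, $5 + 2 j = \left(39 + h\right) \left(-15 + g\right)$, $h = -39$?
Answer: $- \frac{415}{2} \approx -207.5$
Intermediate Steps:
$g = 6$ ($g = -2 + 8 = 6$)
$j = - \frac{5}{2}$ ($j = - \frac{5}{2} + \frac{\left(39 - 39\right) \left(-15 + 6\right)}{2} = - \frac{5}{2} + \frac{0 \left(-9\right)}{2} = - \frac{5}{2} + \frac{1}{2} \cdot 0 = - \frac{5}{2} + 0 = - \frac{5}{2} \approx -2.5$)
$F = -12$ ($F = \left(-6\right) 2 = -12$)
$j \left(95 + F\right) = - \frac{5 \left(95 - 12\right)}{2} = \left(- \frac{5}{2}\right) 83 = - \frac{415}{2}$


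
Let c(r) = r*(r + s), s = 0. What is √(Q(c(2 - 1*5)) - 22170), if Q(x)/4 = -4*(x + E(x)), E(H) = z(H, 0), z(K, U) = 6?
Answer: 3*I*√2490 ≈ 149.7*I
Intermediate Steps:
c(r) = r² (c(r) = r*(r + 0) = r*r = r²)
E(H) = 6
Q(x) = -96 - 16*x (Q(x) = 4*(-4*(x + 6)) = 4*(-4*(6 + x)) = 4*(-24 - 4*x) = -96 - 16*x)
√(Q(c(2 - 1*5)) - 22170) = √((-96 - 16*(2 - 1*5)²) - 22170) = √((-96 - 16*(2 - 5)²) - 22170) = √((-96 - 16*(-3)²) - 22170) = √((-96 - 16*9) - 22170) = √((-96 - 144) - 22170) = √(-240 - 22170) = √(-22410) = 3*I*√2490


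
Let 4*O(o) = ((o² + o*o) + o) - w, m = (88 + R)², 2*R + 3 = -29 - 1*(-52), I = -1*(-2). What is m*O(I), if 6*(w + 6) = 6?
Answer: 36015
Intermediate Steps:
I = 2
R = 10 (R = -3/2 + (-29 - 1*(-52))/2 = -3/2 + (-29 + 52)/2 = -3/2 + (½)*23 = -3/2 + 23/2 = 10)
w = -5 (w = -6 + (⅙)*6 = -6 + 1 = -5)
m = 9604 (m = (88 + 10)² = 98² = 9604)
O(o) = 5/4 + o²/2 + o/4 (O(o) = (((o² + o*o) + o) - 1*(-5))/4 = (((o² + o²) + o) + 5)/4 = ((2*o² + o) + 5)/4 = ((o + 2*o²) + 5)/4 = (5 + o + 2*o²)/4 = 5/4 + o²/2 + o/4)
m*O(I) = 9604*(5/4 + (½)*2² + (¼)*2) = 9604*(5/4 + (½)*4 + ½) = 9604*(5/4 + 2 + ½) = 9604*(15/4) = 36015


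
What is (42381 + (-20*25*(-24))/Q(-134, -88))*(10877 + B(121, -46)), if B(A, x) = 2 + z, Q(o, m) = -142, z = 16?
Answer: 32718240645/71 ≈ 4.6082e+8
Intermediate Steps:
B(A, x) = 18 (B(A, x) = 2 + 16 = 18)
(42381 + (-20*25*(-24))/Q(-134, -88))*(10877 + B(121, -46)) = (42381 + (-20*25*(-24))/(-142))*(10877 + 18) = (42381 - 500*(-24)*(-1/142))*10895 = (42381 + 12000*(-1/142))*10895 = (42381 - 6000/71)*10895 = (3003051/71)*10895 = 32718240645/71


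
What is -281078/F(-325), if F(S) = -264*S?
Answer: -140539/42900 ≈ -3.2760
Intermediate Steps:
-281078/F(-325) = -281078/((-264*(-325))) = -281078/85800 = -281078*1/85800 = -140539/42900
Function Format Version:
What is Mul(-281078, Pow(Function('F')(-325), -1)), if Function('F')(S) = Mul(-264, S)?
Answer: Rational(-140539, 42900) ≈ -3.2760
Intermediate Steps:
Mul(-281078, Pow(Function('F')(-325), -1)) = Mul(-281078, Pow(Mul(-264, -325), -1)) = Mul(-281078, Pow(85800, -1)) = Mul(-281078, Rational(1, 85800)) = Rational(-140539, 42900)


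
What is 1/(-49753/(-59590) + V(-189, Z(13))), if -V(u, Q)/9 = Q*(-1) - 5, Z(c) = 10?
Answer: 59590/8094403 ≈ 0.0073619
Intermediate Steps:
V(u, Q) = 45 + 9*Q (V(u, Q) = -9*(Q*(-1) - 5) = -9*(-Q - 5) = -9*(-5 - Q) = 45 + 9*Q)
1/(-49753/(-59590) + V(-189, Z(13))) = 1/(-49753/(-59590) + (45 + 9*10)) = 1/(-49753*(-1/59590) + (45 + 90)) = 1/(49753/59590 + 135) = 1/(8094403/59590) = 59590/8094403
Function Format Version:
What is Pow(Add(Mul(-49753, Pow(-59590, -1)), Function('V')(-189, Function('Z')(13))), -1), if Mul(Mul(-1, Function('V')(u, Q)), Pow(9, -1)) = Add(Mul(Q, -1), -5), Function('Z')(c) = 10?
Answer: Rational(59590, 8094403) ≈ 0.0073619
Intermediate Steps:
Function('V')(u, Q) = Add(45, Mul(9, Q)) (Function('V')(u, Q) = Mul(-9, Add(Mul(Q, -1), -5)) = Mul(-9, Add(Mul(-1, Q), -5)) = Mul(-9, Add(-5, Mul(-1, Q))) = Add(45, Mul(9, Q)))
Pow(Add(Mul(-49753, Pow(-59590, -1)), Function('V')(-189, Function('Z')(13))), -1) = Pow(Add(Mul(-49753, Pow(-59590, -1)), Add(45, Mul(9, 10))), -1) = Pow(Add(Mul(-49753, Rational(-1, 59590)), Add(45, 90)), -1) = Pow(Add(Rational(49753, 59590), 135), -1) = Pow(Rational(8094403, 59590), -1) = Rational(59590, 8094403)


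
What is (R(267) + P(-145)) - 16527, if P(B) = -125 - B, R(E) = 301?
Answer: -16206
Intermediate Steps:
(R(267) + P(-145)) - 16527 = (301 + (-125 - 1*(-145))) - 16527 = (301 + (-125 + 145)) - 16527 = (301 + 20) - 16527 = 321 - 16527 = -16206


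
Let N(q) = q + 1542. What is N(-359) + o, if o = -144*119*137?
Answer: -2346449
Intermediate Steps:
N(q) = 1542 + q
o = -2347632 (o = -17136*137 = -2347632)
N(-359) + o = (1542 - 359) - 2347632 = 1183 - 2347632 = -2346449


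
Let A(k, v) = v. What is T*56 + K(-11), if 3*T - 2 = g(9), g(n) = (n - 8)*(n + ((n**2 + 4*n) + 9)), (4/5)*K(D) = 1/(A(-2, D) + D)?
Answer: 675121/264 ≈ 2557.3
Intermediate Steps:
K(D) = 5/(8*D) (K(D) = 5/(4*(D + D)) = 5/(4*((2*D))) = 5*(1/(2*D))/4 = 5/(8*D))
g(n) = (-8 + n)*(9 + n**2 + 5*n) (g(n) = (-8 + n)*(n + (9 + n**2 + 4*n)) = (-8 + n)*(9 + n**2 + 5*n))
T = 137/3 (T = 2/3 + (-72 + 9**3 - 31*9 - 3*9**2)/3 = 2/3 + (-72 + 729 - 279 - 3*81)/3 = 2/3 + (-72 + 729 - 279 - 243)/3 = 2/3 + (1/3)*135 = 2/3 + 45 = 137/3 ≈ 45.667)
T*56 + K(-11) = (137/3)*56 + (5/8)/(-11) = 7672/3 + (5/8)*(-1/11) = 7672/3 - 5/88 = 675121/264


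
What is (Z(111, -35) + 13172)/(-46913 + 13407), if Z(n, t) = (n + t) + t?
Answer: -13213/33506 ≈ -0.39435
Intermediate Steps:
Z(n, t) = n + 2*t
(Z(111, -35) + 13172)/(-46913 + 13407) = ((111 + 2*(-35)) + 13172)/(-46913 + 13407) = ((111 - 70) + 13172)/(-33506) = (41 + 13172)*(-1/33506) = 13213*(-1/33506) = -13213/33506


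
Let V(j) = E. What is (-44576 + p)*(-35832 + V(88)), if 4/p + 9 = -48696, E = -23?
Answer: 15568772256364/9741 ≈ 1.5983e+9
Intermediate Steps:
p = -4/48705 (p = 4/(-9 - 48696) = 4/(-48705) = 4*(-1/48705) = -4/48705 ≈ -8.2127e-5)
V(j) = -23
(-44576 + p)*(-35832 + V(88)) = (-44576 - 4/48705)*(-35832 - 23) = -2171074084/48705*(-35855) = 15568772256364/9741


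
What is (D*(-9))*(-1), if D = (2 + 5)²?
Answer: 441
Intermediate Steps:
D = 49 (D = 7² = 49)
(D*(-9))*(-1) = (49*(-9))*(-1) = -441*(-1) = 441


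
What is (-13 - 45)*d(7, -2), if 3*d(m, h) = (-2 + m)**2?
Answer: -1450/3 ≈ -483.33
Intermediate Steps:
d(m, h) = (-2 + m)**2/3
(-13 - 45)*d(7, -2) = (-13 - 45)*((-2 + 7)**2/3) = -58*5**2/3 = -58*25/3 = -1450/3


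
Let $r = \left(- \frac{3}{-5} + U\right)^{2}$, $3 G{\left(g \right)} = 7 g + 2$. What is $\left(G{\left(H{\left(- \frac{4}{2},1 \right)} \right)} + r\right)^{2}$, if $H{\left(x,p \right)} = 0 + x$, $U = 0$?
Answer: $\frac{8281}{625} \approx 13.25$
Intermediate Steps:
$H{\left(x,p \right)} = x$
$G{\left(g \right)} = \frac{2}{3} + \frac{7 g}{3}$ ($G{\left(g \right)} = \frac{7 g + 2}{3} = \frac{2 + 7 g}{3} = \frac{2}{3} + \frac{7 g}{3}$)
$r = \frac{9}{25}$ ($r = \left(- \frac{3}{-5} + 0\right)^{2} = \left(\left(-3\right) \left(- \frac{1}{5}\right) + 0\right)^{2} = \left(\frac{3}{5} + 0\right)^{2} = \left(\frac{3}{5}\right)^{2} = \frac{9}{25} \approx 0.36$)
$\left(G{\left(H{\left(- \frac{4}{2},1 \right)} \right)} + r\right)^{2} = \left(\left(\frac{2}{3} + \frac{7 \left(- \frac{4}{2}\right)}{3}\right) + \frac{9}{25}\right)^{2} = \left(\left(\frac{2}{3} + \frac{7 \left(\left(-4\right) \frac{1}{2}\right)}{3}\right) + \frac{9}{25}\right)^{2} = \left(\left(\frac{2}{3} + \frac{7}{3} \left(-2\right)\right) + \frac{9}{25}\right)^{2} = \left(\left(\frac{2}{3} - \frac{14}{3}\right) + \frac{9}{25}\right)^{2} = \left(-4 + \frac{9}{25}\right)^{2} = \left(- \frac{91}{25}\right)^{2} = \frac{8281}{625}$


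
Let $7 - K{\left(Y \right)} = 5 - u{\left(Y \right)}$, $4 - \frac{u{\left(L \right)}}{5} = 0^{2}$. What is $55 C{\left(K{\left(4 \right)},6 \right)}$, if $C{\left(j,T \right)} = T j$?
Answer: $7260$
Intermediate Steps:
$u{\left(L \right)} = 20$ ($u{\left(L \right)} = 20 - 5 \cdot 0^{2} = 20 - 0 = 20 + 0 = 20$)
$K{\left(Y \right)} = 22$ ($K{\left(Y \right)} = 7 - \left(5 - 20\right) = 7 - -15 = 7 + 15 = 22$)
$55 C{\left(K{\left(4 \right)},6 \right)} = 55 \cdot 6 \cdot 22 = 55 \cdot 132 = 7260$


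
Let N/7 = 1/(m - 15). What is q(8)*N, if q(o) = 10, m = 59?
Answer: 35/22 ≈ 1.5909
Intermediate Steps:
N = 7/44 (N = 7/(59 - 15) = 7/44 ≈ 0.15909)
q(8)*N = 10*(7/44) = 35/22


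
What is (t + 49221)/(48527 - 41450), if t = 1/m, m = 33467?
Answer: 1647279208/236845959 ≈ 6.9551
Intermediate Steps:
t = 1/33467 ≈ 2.9880e-5
(t + 49221)/(48527 - 41450) = (1/33467 + 49221)/(48527 - 41450) = (1647279208/33467)/7077 = (1647279208/33467)*(1/7077) = 1647279208/236845959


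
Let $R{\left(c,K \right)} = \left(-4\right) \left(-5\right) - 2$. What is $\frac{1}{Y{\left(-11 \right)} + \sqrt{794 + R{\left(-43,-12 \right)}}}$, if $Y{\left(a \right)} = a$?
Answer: $\frac{11}{691} + \frac{2 \sqrt{203}}{691} \approx 0.057157$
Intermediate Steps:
$R{\left(c,K \right)} = 18$ ($R{\left(c,K \right)} = 20 - 2 = 18$)
$\frac{1}{Y{\left(-11 \right)} + \sqrt{794 + R{\left(-43,-12 \right)}}} = \frac{1}{-11 + \sqrt{794 + 18}} = \frac{1}{-11 + \sqrt{812}} = \frac{1}{-11 + 2 \sqrt{203}}$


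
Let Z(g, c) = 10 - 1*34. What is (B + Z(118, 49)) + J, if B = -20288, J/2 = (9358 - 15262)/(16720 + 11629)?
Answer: -575836696/28349 ≈ -20312.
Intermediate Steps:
Z(g, c) = -24 (Z(g, c) = 10 - 34 = -24)
J = -11808/28349 (J = 2*((9358 - 15262)/(16720 + 11629)) = 2*(-5904/28349) = -11808/28349 ≈ -0.41652)
(B + Z(118, 49)) + J = (-20288 - 24) - 11808/28349 = -20312 - 11808/28349 = -575836696/28349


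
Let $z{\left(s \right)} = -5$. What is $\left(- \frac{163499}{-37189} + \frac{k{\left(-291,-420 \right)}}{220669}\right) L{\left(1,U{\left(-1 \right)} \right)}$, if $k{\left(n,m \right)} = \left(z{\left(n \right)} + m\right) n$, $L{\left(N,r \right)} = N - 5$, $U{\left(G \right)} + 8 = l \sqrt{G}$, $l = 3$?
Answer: $- \frac{162714041624}{8206459441} \approx -19.828$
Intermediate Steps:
$U{\left(G \right)} = -8 + 3 \sqrt{G}$
$L{\left(N,r \right)} = -5 + N$
$k{\left(n,m \right)} = n \left(-5 + m\right)$ ($k{\left(n,m \right)} = \left(-5 + m\right) n = n \left(-5 + m\right)$)
$\left(- \frac{163499}{-37189} + \frac{k{\left(-291,-420 \right)}}{220669}\right) L{\left(1,U{\left(-1 \right)} \right)} = \left(- \frac{163499}{-37189} + \frac{\left(-291\right) \left(-5 - 420\right)}{220669}\right) \left(-5 + 1\right) = \left(\left(-163499\right) \left(- \frac{1}{37189}\right) + \left(-291\right) \left(-425\right) \frac{1}{220669}\right) \left(-4\right) = \left(\frac{163499}{37189} + 123675 \cdot \frac{1}{220669}\right) \left(-4\right) = \left(\frac{163499}{37189} + \frac{123675}{220669}\right) \left(-4\right) = \frac{40678510406}{8206459441} \left(-4\right) = - \frac{162714041624}{8206459441}$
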